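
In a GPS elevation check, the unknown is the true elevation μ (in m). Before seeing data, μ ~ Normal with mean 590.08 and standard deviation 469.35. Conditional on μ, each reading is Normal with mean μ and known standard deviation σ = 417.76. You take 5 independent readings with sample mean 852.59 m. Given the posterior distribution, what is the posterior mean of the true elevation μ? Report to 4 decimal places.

For Normal data with known variance σ², a Normal(μ₀, σ₀²) prior on μ is conjugate. Posterior precision = 1/σ₀² + n/σ²; posterior mean is the precision-weighted average of μ₀ and x̄.
n·x̄ = 5·852.59 = 4262.95.
σ₀² = 469.35² = 220289.4225, σ² = 417.76² = 174523.4176; σ² + n·σ₀² = 174523.4176 + 5·220289.4225 = 1275970.5301.
Posterior mean = (μ₀/σ₀² + n·x̄/σ²)/(1/σ₀² + n/σ²) = (σ²·μ₀ + σ₀²·n·x̄)/(σ² + n·σ₀²) = (174523.4176·590.08 + 220289.4225·4262.95)/1275970.5301 = 1042065571.903783/1275970.5301 = 816.6847.

816.6847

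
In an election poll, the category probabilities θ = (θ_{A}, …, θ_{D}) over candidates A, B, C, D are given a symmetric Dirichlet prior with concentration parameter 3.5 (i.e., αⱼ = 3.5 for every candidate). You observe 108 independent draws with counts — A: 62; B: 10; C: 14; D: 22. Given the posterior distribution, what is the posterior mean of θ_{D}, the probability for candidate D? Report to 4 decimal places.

The Dirichlet prior is conjugate to the Multinomial likelihood: each posterior αⱼ = prior αⱼ + observed count nⱼ.
Posterior concentration: (65.5, 13.5, 17.5, 25.5), total = 122.0.
E[θ_{D}|data] = α_{D}/Σα = 25.5/122.0 = 0.2090.

0.2090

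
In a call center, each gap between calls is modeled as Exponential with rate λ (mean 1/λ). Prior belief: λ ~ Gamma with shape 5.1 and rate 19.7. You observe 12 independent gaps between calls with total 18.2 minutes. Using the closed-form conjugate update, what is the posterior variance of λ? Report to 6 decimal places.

0.011905

With a Gamma(shape α, rate β) prior on the exponential rate λ, the posterior after n observations with total T = Σxᵢ is Gamma(α+n, β+T).
Posterior: Gamma(5.1+12, 19.7+18.2) = Gamma(17.1, 37.9).
Var = α/β² = 0.011905.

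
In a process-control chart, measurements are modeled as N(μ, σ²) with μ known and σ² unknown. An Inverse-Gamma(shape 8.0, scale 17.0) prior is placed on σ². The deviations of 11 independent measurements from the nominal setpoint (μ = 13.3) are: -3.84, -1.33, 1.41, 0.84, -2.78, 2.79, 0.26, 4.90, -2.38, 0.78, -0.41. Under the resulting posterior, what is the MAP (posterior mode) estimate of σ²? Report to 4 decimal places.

With known mean μ and an Inverse-Gamma(α, β) prior on σ², the Normal likelihood is conjugate: posterior is Inv-Gamma(α + n/2, β + Σ(xᵢ−μ)²/2).
Σ(xᵢ−μ)² = (-3.84)² + (-1.33)² + (1.41)² + (0.84)² + (-2.78)² + (2.79)² + (0.26)² + (4.90)² + (-2.38)² + (0.78)² + (-0.41)² = 65.2392.
Posterior: Inv-Gamma(8.0 + 11/2, 17.0 + 65.2392/2) = Inv-Gamma(13.50, 49.61960).
Mode = β/(α+1) = 49.61960/14.50 = 3.4220.

3.4220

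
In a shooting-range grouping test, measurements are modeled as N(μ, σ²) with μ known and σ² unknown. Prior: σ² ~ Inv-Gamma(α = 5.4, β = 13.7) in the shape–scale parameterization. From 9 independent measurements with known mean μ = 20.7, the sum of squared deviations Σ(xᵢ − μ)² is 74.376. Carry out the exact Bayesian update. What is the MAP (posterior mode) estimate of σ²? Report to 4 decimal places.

4.6686

With known mean μ and an Inverse-Gamma(α, β) prior on σ², the Normal likelihood is conjugate: posterior is Inv-Gamma(α + n/2, β + Σ(xᵢ−μ)²/2).
Posterior: Inv-Gamma(5.4 + 9/2, 13.7 + 74.376/2) = Inv-Gamma(9.90, 50.8880).
Mode = β/(α+1) = 50.8880/10.90 = 4.6686.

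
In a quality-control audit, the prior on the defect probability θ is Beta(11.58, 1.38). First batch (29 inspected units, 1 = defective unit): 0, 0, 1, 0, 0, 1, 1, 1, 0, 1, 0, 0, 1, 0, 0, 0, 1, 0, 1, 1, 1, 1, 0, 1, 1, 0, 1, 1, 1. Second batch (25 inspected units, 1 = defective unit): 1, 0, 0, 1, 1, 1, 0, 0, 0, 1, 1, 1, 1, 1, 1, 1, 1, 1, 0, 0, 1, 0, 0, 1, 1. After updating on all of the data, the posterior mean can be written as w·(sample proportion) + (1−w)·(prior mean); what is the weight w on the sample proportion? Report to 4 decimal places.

0.8065

The Beta prior is conjugate to a Binomial/Bernoulli likelihood; the update adds successes to α and failures to β.
Total number of inspected units: n = 29 + 25 = 54.
Posterior mean = (α₀+k)/(α₀+β₀+n) = [n/(α₀+β₀+n)]·(k/n) + [(α₀+β₀)/(α₀+β₀+n)]·α₀/(α₀+β₀), so only n and the prior enter the weight.
The weight on the data is w = n/(α₀+β₀+n) = 54/(11.58+1.38+54) = 54/66.96 = 0.8065.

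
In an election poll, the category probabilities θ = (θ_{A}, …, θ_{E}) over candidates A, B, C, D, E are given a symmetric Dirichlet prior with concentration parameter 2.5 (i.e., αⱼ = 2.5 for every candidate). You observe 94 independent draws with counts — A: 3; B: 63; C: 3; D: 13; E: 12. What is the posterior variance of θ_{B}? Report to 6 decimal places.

0.002203

The Dirichlet prior is conjugate to the Multinomial likelihood: each posterior αⱼ = prior αⱼ + observed count nⱼ.
Posterior concentration: (5.5, 65.5, 5.5, 15.5, 14.5), total = 106.5.
Var[θ_j] = α_j(Σα−α_j)/((Σα)²(Σα+1)) = 65.5·41.0/(106.5²·107.5) = 0.002203.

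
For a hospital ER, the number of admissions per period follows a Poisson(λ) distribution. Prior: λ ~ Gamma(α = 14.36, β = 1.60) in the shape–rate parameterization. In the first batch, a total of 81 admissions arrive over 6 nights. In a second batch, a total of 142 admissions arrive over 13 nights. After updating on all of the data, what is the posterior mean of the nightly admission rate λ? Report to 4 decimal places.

With a Gamma(shape α, rate β) prior, the Poisson likelihood is conjugate: the posterior is Gamma(α + ΣXᵢ, β + n).
After batch 1: Gamma(α+S, β+n) = Gamma(14.36+81, 1.60+6) = Gamma(95.36, 7.60).
After batch 2: Gamma(α+S, β+n) = Gamma(95.36+142, 7.60+13) = Gamma(237.36, 20.60).
Posterior mean = α/β = 237.36/20.60 = 11.5223.

11.5223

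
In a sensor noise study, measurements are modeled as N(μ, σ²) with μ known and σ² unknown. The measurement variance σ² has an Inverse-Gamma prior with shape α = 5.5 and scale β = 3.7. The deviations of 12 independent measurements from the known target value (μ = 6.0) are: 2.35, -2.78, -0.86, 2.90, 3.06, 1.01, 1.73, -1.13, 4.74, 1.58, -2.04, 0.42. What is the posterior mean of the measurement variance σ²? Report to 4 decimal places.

3.5122

With known mean μ and an Inverse-Gamma(α, β) prior on σ², the Normal likelihood is conjugate: posterior is Inv-Gamma(α + n/2, β + Σ(xᵢ−μ)²/2).
Σ(xᵢ−μ)² = (2.35)² + (-2.78)² + (-0.86)² + (2.90)² + (3.06)² + (1.01)² + (1.73)² + (-1.13)² + (4.74)² + (1.58)² + (-2.04)² + (0.42)² = 66.3560.
Posterior: Inv-Gamma(5.5 + 12/2, 3.7 + 66.3560/2) = Inv-Gamma(11.50, 36.87800).
E[σ²|data] = β/(α−1) = 36.87800/10.50 = 3.5122.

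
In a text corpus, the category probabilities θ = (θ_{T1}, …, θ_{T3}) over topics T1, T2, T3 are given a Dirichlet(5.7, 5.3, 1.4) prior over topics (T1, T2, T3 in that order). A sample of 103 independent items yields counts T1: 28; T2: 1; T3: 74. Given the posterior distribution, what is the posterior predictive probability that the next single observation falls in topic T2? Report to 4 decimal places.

The Dirichlet prior is conjugate to the Multinomial likelihood: each posterior αⱼ = prior αⱼ + observed count nⱼ.
Posterior concentration: (33.7, 6.3, 75.4), total = 115.4.
P(next = T2 | data) = α_{T2}/Σα = 0.0546.

0.0546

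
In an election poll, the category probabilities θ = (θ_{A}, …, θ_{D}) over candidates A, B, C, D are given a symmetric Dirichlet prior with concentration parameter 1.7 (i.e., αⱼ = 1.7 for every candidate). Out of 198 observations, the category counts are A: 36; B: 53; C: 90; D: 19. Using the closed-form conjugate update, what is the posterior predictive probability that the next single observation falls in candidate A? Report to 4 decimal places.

The Dirichlet prior is conjugate to the Multinomial likelihood: each posterior αⱼ = prior αⱼ + observed count nⱼ.
Posterior concentration: (37.7, 54.7, 91.7, 20.7), total = 204.8.
P(next = A | data) = α_{A}/Σα = 0.1841.

0.1841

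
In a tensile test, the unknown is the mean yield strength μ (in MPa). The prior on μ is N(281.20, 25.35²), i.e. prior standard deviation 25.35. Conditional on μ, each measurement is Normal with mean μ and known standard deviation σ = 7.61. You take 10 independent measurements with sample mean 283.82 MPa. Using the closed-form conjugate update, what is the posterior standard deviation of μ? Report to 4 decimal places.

For Normal data with known variance σ², a Normal(μ₀, σ₀²) prior on μ is conjugate. Posterior precision = 1/σ₀² + n/σ²; posterior mean is the precision-weighted average of μ₀ and x̄.
σ₀² = 25.35² = 642.6225, σ² = 7.61² = 57.9121; σ² + n·σ₀² = 57.9121 + 10·642.6225 = 6484.1371.
Posterior precision = 1/σ₀² + n/σ² = 1/642.6225 + 10/57.9121 = (σ² + n·σ₀²)/(σ₀²σ²) = 6484.1371/(642.6225·57.9121); posterior variance σₙ² = σ₀²σ²/(σ² + n·σ₀²) = 642.6225·57.9121/6484.1371 = 5.739487.
Posterior SD = √σₙ² = √(642.6225·57.9121/6484.1371) = 2.3957.

2.3957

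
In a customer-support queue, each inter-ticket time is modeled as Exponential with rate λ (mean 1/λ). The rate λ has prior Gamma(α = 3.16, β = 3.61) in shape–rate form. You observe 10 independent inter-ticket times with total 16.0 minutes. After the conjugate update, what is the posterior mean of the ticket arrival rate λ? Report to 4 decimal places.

With a Gamma(shape α, rate β) prior on the exponential rate λ, the posterior after n observations with total T = Σxᵢ is Gamma(α+n, β+T).
Posterior: Gamma(3.16+10, 3.61+16.0) = Gamma(13.16, 19.61).
Posterior mean of λ = α/β = 13.16/19.61 = 0.6711.

0.6711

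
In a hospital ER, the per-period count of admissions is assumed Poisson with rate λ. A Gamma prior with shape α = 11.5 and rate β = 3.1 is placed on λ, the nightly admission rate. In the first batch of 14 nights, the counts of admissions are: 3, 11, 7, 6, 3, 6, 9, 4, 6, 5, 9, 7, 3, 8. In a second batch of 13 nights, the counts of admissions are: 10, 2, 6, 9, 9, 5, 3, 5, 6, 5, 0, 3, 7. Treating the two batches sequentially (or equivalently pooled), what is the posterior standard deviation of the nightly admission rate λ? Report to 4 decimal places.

With a Gamma(shape α, rate β) prior, the Poisson likelihood is conjugate: the posterior is Gamma(α + ΣXᵢ, β + n).
Batch 1: sum of counts S = 87 over n = 14 nights.
After batch 1: Gamma(α+S, β+n) = Gamma(11.5+87, 3.1+14) = Gamma(98.5, 17.1).
Batch 2: sum of counts S = 70 over n = 13 nights.
After batch 2: Gamma(α+S, β+n) = Gamma(98.5+70, 17.1+13) = Gamma(168.5, 30.1).
SD = √α/β = √168.5/30.1 = 0.4313.

0.4313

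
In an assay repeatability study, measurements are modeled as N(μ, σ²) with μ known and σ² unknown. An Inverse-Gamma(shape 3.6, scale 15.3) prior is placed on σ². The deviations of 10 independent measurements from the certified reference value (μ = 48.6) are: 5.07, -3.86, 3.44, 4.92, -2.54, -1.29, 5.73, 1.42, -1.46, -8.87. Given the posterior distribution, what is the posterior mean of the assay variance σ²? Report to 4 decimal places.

With known mean μ and an Inverse-Gamma(α, β) prior on σ², the Normal likelihood is conjugate: posterior is Inv-Gamma(α + n/2, β + Σ(xᵢ−μ)²/2).
Σ(xᵢ−μ)² = (5.07)² + (-3.86)² + (3.44)² + (4.92)² + (-2.54)² + (-1.29)² + (5.73)² + (1.42)² + (-1.46)² + (-8.87)² = 200.4180.
Posterior: Inv-Gamma(3.6 + 10/2, 15.3 + 200.4180/2) = Inv-Gamma(8.60, 115.50900).
E[σ²|data] = β/(α−1) = 115.50900/7.60 = 15.1986.

15.1986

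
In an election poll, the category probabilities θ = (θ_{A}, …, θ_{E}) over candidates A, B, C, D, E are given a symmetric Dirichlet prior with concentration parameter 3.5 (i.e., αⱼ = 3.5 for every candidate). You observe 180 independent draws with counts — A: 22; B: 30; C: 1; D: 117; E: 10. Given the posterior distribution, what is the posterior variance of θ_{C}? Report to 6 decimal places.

0.000112

The Dirichlet prior is conjugate to the Multinomial likelihood: each posterior αⱼ = prior αⱼ + observed count nⱼ.
Posterior concentration: (25.5, 33.5, 4.5, 120.5, 13.5), total = 197.5.
Var[θ_j] = α_j(Σα−α_j)/((Σα)²(Σα+1)) = 4.5·193.0/(197.5²·198.5) = 0.000112.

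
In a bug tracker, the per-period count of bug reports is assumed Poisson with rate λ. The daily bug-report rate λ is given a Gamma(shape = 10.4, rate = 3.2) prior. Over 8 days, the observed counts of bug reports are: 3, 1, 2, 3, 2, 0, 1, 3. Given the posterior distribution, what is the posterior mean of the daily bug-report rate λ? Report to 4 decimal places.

With a Gamma(shape α, rate β) prior, the Poisson likelihood is conjugate: the posterior is Gamma(α + ΣXᵢ, β + n).
Sum of counts S = 15 over n = 8 days.
Posterior: Gamma(α+S, β+n) = Gamma(10.4+15, 3.2+8) = Gamma(25.4, 11.2).
Posterior mean = α/β = 25.4/11.2 = 2.2679.

2.2679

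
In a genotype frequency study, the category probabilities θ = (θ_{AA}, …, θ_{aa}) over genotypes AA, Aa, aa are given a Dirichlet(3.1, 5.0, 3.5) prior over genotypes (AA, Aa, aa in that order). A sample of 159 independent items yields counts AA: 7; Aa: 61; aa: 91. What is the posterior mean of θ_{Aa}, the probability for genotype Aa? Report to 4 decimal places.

0.3869

The Dirichlet prior is conjugate to the Multinomial likelihood: each posterior αⱼ = prior αⱼ + observed count nⱼ.
Posterior concentration: (10.1, 66.0, 94.5), total = 170.6.
E[θ_{Aa}|data] = α_{Aa}/Σα = 66.0/170.6 = 0.3869.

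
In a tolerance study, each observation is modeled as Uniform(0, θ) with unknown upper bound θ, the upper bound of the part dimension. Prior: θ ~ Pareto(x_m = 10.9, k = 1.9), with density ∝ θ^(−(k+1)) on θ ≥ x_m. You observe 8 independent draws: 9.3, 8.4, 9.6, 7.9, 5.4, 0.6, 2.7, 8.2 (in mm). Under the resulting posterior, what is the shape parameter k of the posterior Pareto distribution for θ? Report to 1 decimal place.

A Pareto(scale x_m, shape k) prior on the upper bound θ of Uniform(0, θ) is conjugate: posterior is Pareto(max(x_m, max xᵢ), k + n).
Sample maximum = 9.6; prior scale x_m = 10.9 → posterior scale = max = 10.9.
Posterior shape = 1.9 + 8 = 9.9.
Posterior shape k = 9.9.

9.9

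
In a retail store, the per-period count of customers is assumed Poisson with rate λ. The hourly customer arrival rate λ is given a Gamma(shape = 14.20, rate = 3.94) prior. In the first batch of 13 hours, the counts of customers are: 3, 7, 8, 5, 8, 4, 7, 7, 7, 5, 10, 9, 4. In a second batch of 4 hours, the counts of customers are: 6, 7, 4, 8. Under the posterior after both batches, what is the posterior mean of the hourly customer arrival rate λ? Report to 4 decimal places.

5.8835

With a Gamma(shape α, rate β) prior, the Poisson likelihood is conjugate: the posterior is Gamma(α + ΣXᵢ, β + n).
Batch 1: sum of counts S = 84 over n = 13 hours.
After batch 1: Gamma(α+S, β+n) = Gamma(14.20+84, 3.94+13) = Gamma(98.20, 16.94).
Batch 2: sum of counts S = 25 over n = 4 hours.
After batch 2: Gamma(α+S, β+n) = Gamma(98.20+25, 16.94+4) = Gamma(123.20, 20.94).
Posterior mean = α/β = 123.20/20.94 = 5.8835.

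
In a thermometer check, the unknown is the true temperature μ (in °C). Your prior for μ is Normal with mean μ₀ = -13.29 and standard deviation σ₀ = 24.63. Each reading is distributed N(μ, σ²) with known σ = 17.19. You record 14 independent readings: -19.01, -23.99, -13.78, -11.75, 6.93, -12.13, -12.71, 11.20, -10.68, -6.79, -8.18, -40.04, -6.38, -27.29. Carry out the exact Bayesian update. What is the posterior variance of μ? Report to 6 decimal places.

For Normal data with known variance σ², a Normal(μ₀, σ₀²) prior on μ is conjugate. Posterior precision = 1/σ₀² + n/σ²; posterior mean is the precision-weighted average of μ₀ and x̄.
σ₀² = 24.63² = 606.6369, σ² = 17.19² = 295.4961; σ² + n·σ₀² = 295.4961 + 14·606.6369 = 8788.4127.
Posterior precision = 1/σ₀² + n/σ² = 1/606.6369 + 14/295.4961 = (σ² + n·σ₀²)/(σ₀²σ²) = 8788.4127/(606.6369·295.4961); posterior variance σₙ² = σ₀²σ²/(σ² + n·σ₀²) = 606.6369·295.4961/8788.4127 = 20.397180.

20.397180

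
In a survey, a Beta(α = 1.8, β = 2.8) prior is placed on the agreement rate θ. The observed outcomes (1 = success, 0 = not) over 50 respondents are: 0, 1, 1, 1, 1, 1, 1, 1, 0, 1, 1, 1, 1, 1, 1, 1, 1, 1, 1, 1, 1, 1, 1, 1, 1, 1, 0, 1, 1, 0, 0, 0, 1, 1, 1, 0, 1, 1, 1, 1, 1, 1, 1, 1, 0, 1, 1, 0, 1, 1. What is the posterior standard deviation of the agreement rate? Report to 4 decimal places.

The Beta prior is conjugate to a Binomial/Bernoulli likelihood; the update adds successes to α and failures to β.
Posterior: Beta(α+k, β+n−k) = Beta(1.8+41, 2.8+9) = Beta(42.8, 11.8).
Var = αβ/((α+β)²(α+β+1)) = 42.8·11.8/(54.6²·55.6) = 0.00304695; SD = √0.00304695 = 0.0552.

0.0552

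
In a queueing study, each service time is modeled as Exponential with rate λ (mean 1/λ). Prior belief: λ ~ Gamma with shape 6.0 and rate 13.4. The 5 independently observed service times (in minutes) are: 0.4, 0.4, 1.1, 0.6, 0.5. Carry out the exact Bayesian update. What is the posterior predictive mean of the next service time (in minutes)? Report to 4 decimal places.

With a Gamma(shape α, rate β) prior on the exponential rate λ, the posterior after n observations with total T = Σxᵢ is Gamma(α+n, β+T).
Sum of observations T = 3.0 minutes; n = 5.
Posterior: Gamma(6.0+5, 13.4+3.0) = Gamma(11.0, 16.4).
The predictive distribution for the next observation is Lomax; its mean is β/(α−1) = 16.4/10.0 = 1.6400.

1.6400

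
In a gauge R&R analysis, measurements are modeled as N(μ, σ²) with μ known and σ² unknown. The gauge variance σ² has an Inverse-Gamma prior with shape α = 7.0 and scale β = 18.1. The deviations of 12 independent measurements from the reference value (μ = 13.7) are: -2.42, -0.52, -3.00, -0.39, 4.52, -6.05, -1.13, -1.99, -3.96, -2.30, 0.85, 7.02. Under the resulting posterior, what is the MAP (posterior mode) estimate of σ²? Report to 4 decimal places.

6.5973

With known mean μ and an Inverse-Gamma(α, β) prior on σ², the Normal likelihood is conjugate: posterior is Inv-Gamma(α + n/2, β + Σ(xᵢ−μ)²/2).
Σ(xᵢ−μ)² = (-2.42)² + (-0.52)² + (-3.00)² + (-0.39)² + (4.52)² + (-6.05)² + (-1.13)² + (-1.99)² + (-3.96)² + (-2.30)² + (0.85)² + (7.02)² = 148.5233.
Posterior: Inv-Gamma(7.0 + 12/2, 18.1 + 148.5233/2) = Inv-Gamma(13.00, 92.36165).
Mode = β/(α+1) = 92.36165/14.00 = 6.5973.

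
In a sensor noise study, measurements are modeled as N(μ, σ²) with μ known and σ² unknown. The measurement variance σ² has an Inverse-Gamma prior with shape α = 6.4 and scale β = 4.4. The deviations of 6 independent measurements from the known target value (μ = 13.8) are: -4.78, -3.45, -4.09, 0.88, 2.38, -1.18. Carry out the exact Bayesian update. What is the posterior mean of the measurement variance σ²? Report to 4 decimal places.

4.0542

With known mean μ and an Inverse-Gamma(α, β) prior on σ², the Normal likelihood is conjugate: posterior is Inv-Gamma(α + n/2, β + Σ(xᵢ−μ)²/2).
Σ(xᵢ−μ)² = (-4.78)² + (-3.45)² + (-4.09)² + (0.88)² + (2.38)² + (-1.18)² = 59.3102.
Posterior: Inv-Gamma(6.4 + 6/2, 4.4 + 59.3102/2) = Inv-Gamma(9.40, 34.05510).
E[σ²|data] = β/(α−1) = 34.05510/8.40 = 4.0542.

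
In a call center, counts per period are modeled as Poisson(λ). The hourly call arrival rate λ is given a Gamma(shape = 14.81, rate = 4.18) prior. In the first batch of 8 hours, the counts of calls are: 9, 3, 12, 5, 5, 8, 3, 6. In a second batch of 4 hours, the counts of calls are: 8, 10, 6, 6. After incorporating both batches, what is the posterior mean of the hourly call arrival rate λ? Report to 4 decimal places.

With a Gamma(shape α, rate β) prior, the Poisson likelihood is conjugate: the posterior is Gamma(α + ΣXᵢ, β + n).
Batch 1: sum of counts S = 51 over n = 8 hours.
After batch 1: Gamma(α+S, β+n) = Gamma(14.81+51, 4.18+8) = Gamma(65.81, 12.18).
Batch 2: sum of counts S = 30 over n = 4 hours.
After batch 2: Gamma(α+S, β+n) = Gamma(65.81+30, 12.18+4) = Gamma(95.81, 16.18).
Posterior mean = α/β = 95.81/16.18 = 5.9215.

5.9215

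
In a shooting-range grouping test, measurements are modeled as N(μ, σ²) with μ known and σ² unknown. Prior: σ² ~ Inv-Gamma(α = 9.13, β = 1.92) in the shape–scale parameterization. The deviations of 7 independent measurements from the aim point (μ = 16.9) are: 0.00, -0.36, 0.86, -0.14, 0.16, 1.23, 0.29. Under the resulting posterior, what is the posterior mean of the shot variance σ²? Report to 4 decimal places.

With known mean μ and an Inverse-Gamma(α, β) prior on σ², the Normal likelihood is conjugate: posterior is Inv-Gamma(α + n/2, β + Σ(xᵢ−μ)²/2).
Σ(xᵢ−μ)² = (0.00)² + (-0.36)² + (0.86)² + (-0.14)² + (0.16)² + (1.23)² + (0.29)² = 2.5114.
Posterior: Inv-Gamma(9.13 + 7/2, 1.92 + 2.5114/2) = Inv-Gamma(12.63, 3.17570).
E[σ²|data] = β/(α−1) = 3.17570/11.63 = 0.2731.

0.2731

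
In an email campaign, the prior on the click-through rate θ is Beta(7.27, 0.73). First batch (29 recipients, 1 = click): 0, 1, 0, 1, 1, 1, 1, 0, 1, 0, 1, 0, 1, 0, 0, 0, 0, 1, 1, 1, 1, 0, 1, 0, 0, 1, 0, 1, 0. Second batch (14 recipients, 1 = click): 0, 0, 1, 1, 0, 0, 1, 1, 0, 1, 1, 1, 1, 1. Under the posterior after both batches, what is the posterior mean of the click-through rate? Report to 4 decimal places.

The Beta prior is conjugate to a Binomial/Bernoulli likelihood; the update adds successes to α and failures to β.
After batch 1: Beta(7.27+15, 0.73+14) = Beta(22.27, 14.73).
After batch 2: Beta(22.27+9, 14.73+5) = Beta(31.27, 19.73).
Posterior mean = α/(α+β) = 31.27/51.00 = 0.6131.

0.6131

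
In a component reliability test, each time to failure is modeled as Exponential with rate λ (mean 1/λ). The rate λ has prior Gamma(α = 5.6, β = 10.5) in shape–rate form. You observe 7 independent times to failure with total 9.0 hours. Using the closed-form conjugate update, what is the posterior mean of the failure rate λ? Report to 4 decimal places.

With a Gamma(shape α, rate β) prior on the exponential rate λ, the posterior after n observations with total T = Σxᵢ is Gamma(α+n, β+T).
Posterior: Gamma(5.6+7, 10.5+9.0) = Gamma(12.6, 19.5).
Posterior mean of λ = α/β = 12.6/19.5 = 0.6462.

0.6462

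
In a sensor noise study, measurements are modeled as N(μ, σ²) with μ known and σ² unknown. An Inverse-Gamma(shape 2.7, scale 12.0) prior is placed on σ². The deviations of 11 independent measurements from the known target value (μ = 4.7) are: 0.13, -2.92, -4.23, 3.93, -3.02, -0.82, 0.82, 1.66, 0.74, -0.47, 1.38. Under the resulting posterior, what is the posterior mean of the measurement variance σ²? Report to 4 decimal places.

5.6788

With known mean μ and an Inverse-Gamma(α, β) prior on σ², the Normal likelihood is conjugate: posterior is Inv-Gamma(α + n/2, β + Σ(xᵢ−μ)²/2).
Σ(xᵢ−μ)² = (0.13)² + (-2.92)² + (-4.23)² + (3.93)² + (-3.02)² + (-0.82)² + (0.82)² + (1.66)² + (0.74)² + (-0.47)² + (1.38)² = 57.7748.
Posterior: Inv-Gamma(2.7 + 11/2, 12.0 + 57.7748/2) = Inv-Gamma(8.20, 40.88740).
E[σ²|data] = β/(α−1) = 40.88740/7.20 = 5.6788.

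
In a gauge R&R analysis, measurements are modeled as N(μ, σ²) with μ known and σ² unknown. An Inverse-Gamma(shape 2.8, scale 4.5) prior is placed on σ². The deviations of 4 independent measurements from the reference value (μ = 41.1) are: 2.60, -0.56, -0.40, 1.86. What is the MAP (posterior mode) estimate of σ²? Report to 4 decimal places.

With known mean μ and an Inverse-Gamma(α, β) prior on σ², the Normal likelihood is conjugate: posterior is Inv-Gamma(α + n/2, β + Σ(xᵢ−μ)²/2).
Σ(xᵢ−μ)² = (2.60)² + (-0.56)² + (-0.40)² + (1.86)² = 10.6932.
Posterior: Inv-Gamma(2.8 + 4/2, 4.5 + 10.6932/2) = Inv-Gamma(4.80, 9.84660).
Mode = β/(α+1) = 9.84660/5.80 = 1.6977.

1.6977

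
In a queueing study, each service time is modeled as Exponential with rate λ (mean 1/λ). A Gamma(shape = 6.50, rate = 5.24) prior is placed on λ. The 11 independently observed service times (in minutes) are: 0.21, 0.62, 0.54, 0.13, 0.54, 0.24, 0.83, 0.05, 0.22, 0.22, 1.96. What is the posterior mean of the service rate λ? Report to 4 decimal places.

1.6204

With a Gamma(shape α, rate β) prior on the exponential rate λ, the posterior after n observations with total T = Σxᵢ is Gamma(α+n, β+T).
Sum of observations T = 5.56 minutes; n = 11.
Posterior: Gamma(6.50+11, 5.24+5.56) = Gamma(17.50, 10.80).
Posterior mean of λ = α/β = 17.50/10.80 = 1.6204.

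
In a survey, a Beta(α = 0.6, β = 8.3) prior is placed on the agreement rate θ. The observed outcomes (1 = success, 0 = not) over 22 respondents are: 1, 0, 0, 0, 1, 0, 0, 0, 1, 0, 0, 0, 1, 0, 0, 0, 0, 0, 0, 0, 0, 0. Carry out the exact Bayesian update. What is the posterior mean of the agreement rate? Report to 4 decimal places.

0.1489

The Beta prior is conjugate to a Binomial/Bernoulli likelihood; the update adds successes to α and failures to β.
Posterior: Beta(α+k, β+n−k) = Beta(0.6+4, 8.3+18) = Beta(4.6, 26.3).
Posterior mean = α/(α+β) = 4.6/30.9 = 0.1489.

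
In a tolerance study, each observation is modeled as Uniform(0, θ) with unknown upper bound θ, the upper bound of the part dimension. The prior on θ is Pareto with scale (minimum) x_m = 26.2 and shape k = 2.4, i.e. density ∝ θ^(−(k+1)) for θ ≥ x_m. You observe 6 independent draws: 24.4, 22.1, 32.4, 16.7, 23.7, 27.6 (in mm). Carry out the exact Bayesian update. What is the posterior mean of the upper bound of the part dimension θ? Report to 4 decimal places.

36.7784

A Pareto(scale x_m, shape k) prior on the upper bound θ of Uniform(0, θ) is conjugate: posterior is Pareto(max(x_m, max xᵢ), k + n).
Sample maximum = 32.4; prior scale x_m = 26.2 → posterior scale = max = 32.4.
Posterior shape = 2.4 + 6 = 8.4.
E[θ|data] = k·x_m/(k−1) = 8.4·32.4/7.4 = 36.7784.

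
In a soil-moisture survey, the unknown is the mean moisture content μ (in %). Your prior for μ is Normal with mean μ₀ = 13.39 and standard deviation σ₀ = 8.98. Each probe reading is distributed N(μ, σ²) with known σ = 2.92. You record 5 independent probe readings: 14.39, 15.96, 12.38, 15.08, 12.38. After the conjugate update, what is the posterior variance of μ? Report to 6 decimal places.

1.669966

For Normal data with known variance σ², a Normal(μ₀, σ₀²) prior on μ is conjugate. Posterior precision = 1/σ₀² + n/σ²; posterior mean is the precision-weighted average of μ₀ and x̄.
σ₀² = 8.98² = 80.6404, σ² = 2.92² = 8.5264; σ² + n·σ₀² = 8.5264 + 5·80.6404 = 411.7284.
Posterior precision = 1/σ₀² + n/σ² = 1/80.6404 + 5/8.5264 = (σ² + n·σ₀²)/(σ₀²σ²) = 411.7284/(80.6404·8.5264); posterior variance σₙ² = σ₀²σ²/(σ² + n·σ₀²) = 80.6404·8.5264/411.7284 = 1.669966.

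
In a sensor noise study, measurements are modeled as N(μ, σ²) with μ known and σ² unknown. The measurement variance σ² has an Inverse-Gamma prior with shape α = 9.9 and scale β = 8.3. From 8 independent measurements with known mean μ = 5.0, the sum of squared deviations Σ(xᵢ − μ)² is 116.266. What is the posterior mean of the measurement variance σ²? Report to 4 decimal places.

5.1498

With known mean μ and an Inverse-Gamma(α, β) prior on σ², the Normal likelihood is conjugate: posterior is Inv-Gamma(α + n/2, β + Σ(xᵢ−μ)²/2).
Posterior: Inv-Gamma(9.9 + 8/2, 8.3 + 116.266/2) = Inv-Gamma(13.90, 66.4330).
E[σ²|data] = β/(α−1) = 66.4330/12.90 = 5.1498.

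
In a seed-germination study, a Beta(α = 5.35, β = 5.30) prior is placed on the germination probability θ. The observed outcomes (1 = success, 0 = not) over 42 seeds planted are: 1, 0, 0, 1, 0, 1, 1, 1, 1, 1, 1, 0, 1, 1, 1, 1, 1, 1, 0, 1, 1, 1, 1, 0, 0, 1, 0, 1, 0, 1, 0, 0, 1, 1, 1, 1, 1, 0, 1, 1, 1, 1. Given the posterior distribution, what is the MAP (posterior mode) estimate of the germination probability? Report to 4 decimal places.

The Beta prior is conjugate to a Binomial/Bernoulli likelihood; the update adds successes to α and failures to β.
Posterior: Beta(α+k, β+n−k) = Beta(5.35+30, 5.30+12) = Beta(35.35, 17.30).
Mode of Beta(a,b) for a,b>1 is (a−1)/(a+b−2) = 34.35/50.65 = 0.6782.

0.6782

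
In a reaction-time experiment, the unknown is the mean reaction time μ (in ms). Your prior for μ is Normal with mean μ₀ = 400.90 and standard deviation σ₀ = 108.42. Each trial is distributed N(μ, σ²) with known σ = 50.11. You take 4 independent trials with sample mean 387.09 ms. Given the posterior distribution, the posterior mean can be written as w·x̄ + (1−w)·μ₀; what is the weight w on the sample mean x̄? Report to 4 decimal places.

For Normal data with known variance σ², a Normal(μ₀, σ₀²) prior on μ is conjugate. Posterior precision = 1/σ₀² + n/σ²; posterior mean is the precision-weighted average of μ₀ and x̄.
σ₀² = 108.42² = 11754.8964, σ² = 50.11² = 2511.0121. Prior precision 1/σ₀² = 1/11754.8964; data precision n/σ² = 4/2511.0121.
w = (n/σ²)/(1/σ₀² + n/σ²) = n·σ₀²/(σ² + n·σ₀²) = 4·11754.8964/(2511.0121 + 4·11754.8964) = 47019.5856/49530.5977 = 0.9493.

0.9493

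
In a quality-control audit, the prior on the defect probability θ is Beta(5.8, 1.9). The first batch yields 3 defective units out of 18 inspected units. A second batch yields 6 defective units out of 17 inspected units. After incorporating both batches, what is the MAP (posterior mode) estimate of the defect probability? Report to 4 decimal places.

0.3391

The Beta prior is conjugate to a Binomial/Bernoulli likelihood; the update adds successes to α and failures to β.
After batch 1: Beta(5.8+3, 1.9+15) = Beta(8.8, 16.9).
After batch 2: Beta(8.8+6, 16.9+11) = Beta(14.8, 27.9).
Mode of Beta(a,b) for a,b>1 is (a−1)/(a+b−2) = 13.8/40.7 = 0.3391.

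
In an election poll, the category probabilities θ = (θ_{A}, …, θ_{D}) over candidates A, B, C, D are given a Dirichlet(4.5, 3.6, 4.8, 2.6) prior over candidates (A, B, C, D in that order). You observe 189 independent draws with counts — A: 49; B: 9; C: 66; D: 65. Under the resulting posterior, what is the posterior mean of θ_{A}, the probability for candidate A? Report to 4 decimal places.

The Dirichlet prior is conjugate to the Multinomial likelihood: each posterior αⱼ = prior αⱼ + observed count nⱼ.
Posterior concentration: (53.5, 12.6, 70.8, 67.6), total = 204.5.
E[θ_{A}|data] = α_{A}/Σα = 53.5/204.5 = 0.2616.

0.2616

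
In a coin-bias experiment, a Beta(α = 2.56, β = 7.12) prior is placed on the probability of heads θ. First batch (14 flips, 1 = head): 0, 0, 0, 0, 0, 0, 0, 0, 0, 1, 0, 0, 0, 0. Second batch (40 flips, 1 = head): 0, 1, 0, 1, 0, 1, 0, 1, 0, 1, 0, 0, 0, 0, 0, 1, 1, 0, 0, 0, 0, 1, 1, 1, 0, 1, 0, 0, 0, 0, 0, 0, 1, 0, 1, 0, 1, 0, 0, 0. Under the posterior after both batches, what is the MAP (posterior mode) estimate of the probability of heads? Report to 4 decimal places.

The Beta prior is conjugate to a Binomial/Bernoulli likelihood; the update adds successes to α and failures to β.
After batch 1: Beta(2.56+1, 7.12+13) = Beta(3.56, 20.12).
After batch 2: Beta(3.56+14, 20.12+26) = Beta(17.56, 46.12).
Mode of Beta(a,b) for a,b>1 is (a−1)/(a+b−2) = 16.56/61.68 = 0.2685.

0.2685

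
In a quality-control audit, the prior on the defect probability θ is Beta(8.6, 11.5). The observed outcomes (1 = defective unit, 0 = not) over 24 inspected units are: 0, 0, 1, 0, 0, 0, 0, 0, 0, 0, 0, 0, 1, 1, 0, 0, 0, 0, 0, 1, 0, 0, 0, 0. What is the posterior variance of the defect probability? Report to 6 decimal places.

0.004525

The Beta prior is conjugate to a Binomial/Bernoulli likelihood; the update adds successes to α and failures to β.
Posterior: Beta(α+k, β+n−k) = Beta(8.6+4, 11.5+20) = Beta(12.6, 31.5).
Var = αβ/((α+β)²(α+β+1)) = 12.6·31.5/(44.1²·45.1) = 0.004525.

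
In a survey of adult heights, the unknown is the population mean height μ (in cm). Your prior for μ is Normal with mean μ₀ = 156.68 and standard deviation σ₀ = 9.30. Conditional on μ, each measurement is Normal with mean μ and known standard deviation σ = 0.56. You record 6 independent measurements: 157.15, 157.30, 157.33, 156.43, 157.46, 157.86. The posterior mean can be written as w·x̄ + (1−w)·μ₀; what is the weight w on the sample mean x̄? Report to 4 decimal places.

For Normal data with known variance σ², a Normal(μ₀, σ₀²) prior on μ is conjugate. Posterior precision = 1/σ₀² + n/σ²; posterior mean is the precision-weighted average of μ₀ and x̄.
σ₀² = 9.30² = 86.49, σ² = 0.56² = 0.3136. Prior precision 1/σ₀² = 1/86.49; data precision n/σ² = 6/0.3136.
w = (n/σ²)/(1/σ₀² + n/σ²) = n·σ₀²/(σ² + n·σ₀²) = 6·86.49/(0.3136 + 6·86.49) = 518.94/519.2536 = 0.9994.

0.9994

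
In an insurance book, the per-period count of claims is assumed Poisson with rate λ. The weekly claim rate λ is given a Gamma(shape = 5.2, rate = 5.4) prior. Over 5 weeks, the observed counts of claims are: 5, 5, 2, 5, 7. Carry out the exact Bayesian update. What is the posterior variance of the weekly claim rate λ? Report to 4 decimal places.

With a Gamma(shape α, rate β) prior, the Poisson likelihood is conjugate: the posterior is Gamma(α + ΣXᵢ, β + n).
Sum of counts S = 24 over n = 5 weeks.
Posterior: Gamma(α+S, β+n) = Gamma(5.2+24, 5.4+5) = Gamma(29.2, 10.4).
Var = α/β² = 29.2/10.4² = 0.2700.

0.2700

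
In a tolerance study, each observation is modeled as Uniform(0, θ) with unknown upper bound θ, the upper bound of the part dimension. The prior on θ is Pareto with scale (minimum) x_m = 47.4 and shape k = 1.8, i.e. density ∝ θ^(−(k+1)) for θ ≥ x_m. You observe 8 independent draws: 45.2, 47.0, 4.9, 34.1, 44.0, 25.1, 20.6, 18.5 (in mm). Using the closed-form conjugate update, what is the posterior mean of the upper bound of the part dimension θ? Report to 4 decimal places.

52.7864

A Pareto(scale x_m, shape k) prior on the upper bound θ of Uniform(0, θ) is conjugate: posterior is Pareto(max(x_m, max xᵢ), k + n).
Sample maximum = 47.0; prior scale x_m = 47.4 → posterior scale = max = 47.4.
Posterior shape = 1.8 + 8 = 9.8.
E[θ|data] = k·x_m/(k−1) = 9.8·47.4/8.8 = 52.7864.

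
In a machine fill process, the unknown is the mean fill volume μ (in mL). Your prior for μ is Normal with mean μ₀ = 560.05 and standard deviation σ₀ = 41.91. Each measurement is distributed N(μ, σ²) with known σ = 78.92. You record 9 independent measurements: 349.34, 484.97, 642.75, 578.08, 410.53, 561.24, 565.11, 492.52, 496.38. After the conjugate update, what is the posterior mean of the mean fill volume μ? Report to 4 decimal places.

523.4224

For Normal data with known variance σ², a Normal(μ₀, σ₀²) prior on μ is conjugate. Posterior precision = 1/σ₀² + n/σ²; posterior mean is the precision-weighted average of μ₀ and x̄.
Σxᵢ = 349.34 + 484.97 + 642.75 + 578.08 + 410.53 + 561.24 + 565.11 + 492.52 + 496.38 = 4580.92, so n·x̄ = 4580.92.
σ₀² = 41.91² = 1756.4481, σ² = 78.92² = 6228.3664; σ² + n·σ₀² = 6228.3664 + 9·1756.4481 = 22036.3993.
Posterior mean = (μ₀/σ₀² + n·x̄/σ²)/(1/σ₀² + n/σ²) = (σ²·μ₀ + σ₀²·n·x̄)/(σ² + n·σ₀²) = (6228.3664·560.05 + 1756.4481·4580.92)/22036.3993 = 11534344.832572/22036.3993 = 523.4224.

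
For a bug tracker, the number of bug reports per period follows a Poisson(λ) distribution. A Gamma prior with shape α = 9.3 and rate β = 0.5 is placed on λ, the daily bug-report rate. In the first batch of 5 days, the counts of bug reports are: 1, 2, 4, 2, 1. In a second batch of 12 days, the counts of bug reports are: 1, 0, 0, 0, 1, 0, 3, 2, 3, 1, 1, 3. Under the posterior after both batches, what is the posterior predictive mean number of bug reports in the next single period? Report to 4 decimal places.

With a Gamma(shape α, rate β) prior, the Poisson likelihood is conjugate: the posterior is Gamma(α + ΣXᵢ, β + n).
Batch 1: sum of counts S = 10 over n = 5 days.
After batch 1: Gamma(α+S, β+n) = Gamma(9.3+10, 0.5+5) = Gamma(19.3, 5.5).
Batch 2: sum of counts S = 15 over n = 12 days.
After batch 2: Gamma(α+S, β+n) = Gamma(19.3+15, 5.5+12) = Gamma(34.3, 17.5).
The predictive distribution for one future period is NegBinom with mean α/β = 1.9600.

1.9600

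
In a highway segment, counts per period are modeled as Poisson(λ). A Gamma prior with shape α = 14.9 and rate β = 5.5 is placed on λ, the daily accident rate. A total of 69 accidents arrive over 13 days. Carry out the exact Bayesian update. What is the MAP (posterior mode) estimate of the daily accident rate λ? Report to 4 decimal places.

With a Gamma(shape α, rate β) prior, the Poisson likelihood is conjugate: the posterior is Gamma(α + ΣXᵢ, β + n).
Posterior: Gamma(α+S, β+n) = Gamma(14.9+69, 5.5+13) = Gamma(83.9, 18.5).
Mode of Gamma(α,β) for α≥1 is (α−1)/β = 82.9/18.5 = 4.4811.

4.4811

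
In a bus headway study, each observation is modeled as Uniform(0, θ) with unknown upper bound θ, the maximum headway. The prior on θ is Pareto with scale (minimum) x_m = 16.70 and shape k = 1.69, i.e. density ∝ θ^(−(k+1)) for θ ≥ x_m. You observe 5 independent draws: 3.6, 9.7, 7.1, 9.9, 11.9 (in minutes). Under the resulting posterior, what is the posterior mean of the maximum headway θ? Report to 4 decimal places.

19.6350

A Pareto(scale x_m, shape k) prior on the upper bound θ of Uniform(0, θ) is conjugate: posterior is Pareto(max(x_m, max xᵢ), k + n).
Sample maximum = 11.9; prior scale x_m = 16.70 → posterior scale = max = 16.70.
Posterior shape = 1.69 + 5 = 6.69.
E[θ|data] = k·x_m/(k−1) = 6.69·16.70/5.69 = 19.6350.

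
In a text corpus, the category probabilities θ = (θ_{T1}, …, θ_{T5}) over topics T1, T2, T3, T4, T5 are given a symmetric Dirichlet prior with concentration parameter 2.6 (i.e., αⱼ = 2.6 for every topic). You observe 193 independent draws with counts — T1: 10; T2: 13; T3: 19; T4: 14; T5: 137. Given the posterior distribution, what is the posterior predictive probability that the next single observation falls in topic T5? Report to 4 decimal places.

The Dirichlet prior is conjugate to the Multinomial likelihood: each posterior αⱼ = prior αⱼ + observed count nⱼ.
Posterior concentration: (12.6, 15.6, 21.6, 16.6, 139.6), total = 206.0.
P(next = T5 | data) = α_{T5}/Σα = 0.6777.

0.6777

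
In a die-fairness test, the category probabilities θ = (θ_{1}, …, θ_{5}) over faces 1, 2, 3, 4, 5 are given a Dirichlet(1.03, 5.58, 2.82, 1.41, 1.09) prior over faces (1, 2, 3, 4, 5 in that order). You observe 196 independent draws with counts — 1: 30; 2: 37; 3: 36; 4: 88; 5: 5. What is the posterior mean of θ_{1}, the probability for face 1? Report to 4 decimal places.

The Dirichlet prior is conjugate to the Multinomial likelihood: each posterior αⱼ = prior αⱼ + observed count nⱼ.
Posterior concentration: (31.03, 42.58, 38.82, 89.41, 6.09), total = 207.93.
E[θ_{1}|data] = α_{1}/Σα = 31.03/207.93 = 0.1492.

0.1492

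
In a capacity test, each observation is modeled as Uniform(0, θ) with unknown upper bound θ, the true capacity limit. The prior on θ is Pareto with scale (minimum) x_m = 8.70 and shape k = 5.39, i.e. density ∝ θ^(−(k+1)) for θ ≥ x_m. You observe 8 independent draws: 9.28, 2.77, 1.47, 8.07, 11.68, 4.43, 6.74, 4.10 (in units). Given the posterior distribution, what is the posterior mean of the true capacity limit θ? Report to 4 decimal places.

A Pareto(scale x_m, shape k) prior on the upper bound θ of Uniform(0, θ) is conjugate: posterior is Pareto(max(x_m, max xᵢ), k + n).
Sample maximum = 11.68; prior scale x_m = 8.70 → posterior scale = max = 11.68.
Posterior shape = 5.39 + 8 = 13.39.
E[θ|data] = k·x_m/(k−1) = 13.39·11.68/12.39 = 12.6227.

12.6227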